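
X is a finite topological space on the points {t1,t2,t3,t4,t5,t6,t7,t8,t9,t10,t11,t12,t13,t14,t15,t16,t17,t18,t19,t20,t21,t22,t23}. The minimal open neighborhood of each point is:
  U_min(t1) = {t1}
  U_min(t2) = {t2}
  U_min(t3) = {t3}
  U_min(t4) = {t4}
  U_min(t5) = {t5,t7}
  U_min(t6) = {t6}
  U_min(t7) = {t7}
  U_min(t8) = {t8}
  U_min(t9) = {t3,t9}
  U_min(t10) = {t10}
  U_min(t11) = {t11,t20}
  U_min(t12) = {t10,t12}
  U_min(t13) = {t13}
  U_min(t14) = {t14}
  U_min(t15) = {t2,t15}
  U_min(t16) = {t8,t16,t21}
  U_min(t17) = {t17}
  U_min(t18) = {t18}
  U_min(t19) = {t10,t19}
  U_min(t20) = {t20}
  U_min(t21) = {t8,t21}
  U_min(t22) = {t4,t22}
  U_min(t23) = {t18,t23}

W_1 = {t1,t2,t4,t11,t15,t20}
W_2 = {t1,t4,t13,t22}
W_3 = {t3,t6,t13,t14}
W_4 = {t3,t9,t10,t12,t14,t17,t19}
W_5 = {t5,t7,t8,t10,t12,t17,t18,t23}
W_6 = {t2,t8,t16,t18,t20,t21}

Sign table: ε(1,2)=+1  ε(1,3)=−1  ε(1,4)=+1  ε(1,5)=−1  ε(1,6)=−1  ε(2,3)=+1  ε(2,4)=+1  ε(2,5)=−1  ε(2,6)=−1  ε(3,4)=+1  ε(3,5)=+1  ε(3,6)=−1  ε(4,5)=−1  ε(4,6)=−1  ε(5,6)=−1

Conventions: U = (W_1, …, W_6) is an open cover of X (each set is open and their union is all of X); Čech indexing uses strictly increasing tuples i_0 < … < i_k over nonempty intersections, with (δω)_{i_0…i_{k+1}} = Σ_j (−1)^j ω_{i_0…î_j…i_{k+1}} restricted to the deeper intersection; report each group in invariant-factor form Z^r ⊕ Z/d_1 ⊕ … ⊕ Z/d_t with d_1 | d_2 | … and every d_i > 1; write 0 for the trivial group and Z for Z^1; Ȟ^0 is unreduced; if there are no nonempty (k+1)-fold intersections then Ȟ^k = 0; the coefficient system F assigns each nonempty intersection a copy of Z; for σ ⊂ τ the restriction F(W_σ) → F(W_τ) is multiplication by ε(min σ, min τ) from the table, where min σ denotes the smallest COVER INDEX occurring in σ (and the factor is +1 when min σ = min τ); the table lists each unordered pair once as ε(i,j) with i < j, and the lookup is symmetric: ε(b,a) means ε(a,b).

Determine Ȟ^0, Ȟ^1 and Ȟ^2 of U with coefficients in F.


Ȟ^0 = 0, Ȟ^1 = Z/2, Ȟ^2 = 0

nerve of the cover:
  W12={t1,t4} W16={t2,t20} W23={t13} W34={t3,t14} W45={t10,t12,t17} W56={t8,t18}
C dims 6,6; δ0: rk 6, SNF 1^5·2
Ȟ^0 = (6 − 6) − 0 = 0, so Ȟ^0 ≅ 0
Ȟ^1 = (6 − 0) − 6 = 0 plus torsion [2], so Ȟ^1 ≅ Z/2
Ȟ^2 = (0 − 0) − 0 = 0, so Ȟ^2 ≅ 0


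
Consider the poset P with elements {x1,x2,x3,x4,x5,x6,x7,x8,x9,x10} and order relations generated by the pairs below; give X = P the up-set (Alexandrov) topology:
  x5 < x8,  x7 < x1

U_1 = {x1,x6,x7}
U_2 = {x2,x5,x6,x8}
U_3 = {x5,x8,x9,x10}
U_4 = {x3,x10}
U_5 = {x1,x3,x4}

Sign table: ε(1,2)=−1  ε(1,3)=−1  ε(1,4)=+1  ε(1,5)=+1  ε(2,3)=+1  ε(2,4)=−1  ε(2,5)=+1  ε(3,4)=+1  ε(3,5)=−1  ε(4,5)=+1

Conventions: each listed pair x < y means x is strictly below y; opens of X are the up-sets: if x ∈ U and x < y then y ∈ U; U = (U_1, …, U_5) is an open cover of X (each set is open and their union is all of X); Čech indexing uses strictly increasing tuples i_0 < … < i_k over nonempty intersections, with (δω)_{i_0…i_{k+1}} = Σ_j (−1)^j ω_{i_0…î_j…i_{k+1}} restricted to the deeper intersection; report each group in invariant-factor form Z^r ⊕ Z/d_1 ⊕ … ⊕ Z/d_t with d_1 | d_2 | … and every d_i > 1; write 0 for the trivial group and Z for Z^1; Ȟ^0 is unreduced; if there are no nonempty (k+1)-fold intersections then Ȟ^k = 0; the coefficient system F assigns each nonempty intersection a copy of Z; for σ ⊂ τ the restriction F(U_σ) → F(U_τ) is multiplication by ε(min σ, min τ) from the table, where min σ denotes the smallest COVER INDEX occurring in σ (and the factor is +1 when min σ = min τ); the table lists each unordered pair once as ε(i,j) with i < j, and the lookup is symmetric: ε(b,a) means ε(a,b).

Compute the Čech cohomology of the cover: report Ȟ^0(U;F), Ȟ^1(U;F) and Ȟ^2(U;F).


intersection data:
  U12={x6} U15={x1} U23={x5,x8} U34={x10} U45={x3}
C dims 5,5; δ0: rk 5, SNF 1^4·2
Ȟ^0 = (5 − 5) − 0 = 0, so Ȟ^0 ≅ 0
Ȟ^1 = (5 − 0) − 5 = 0 plus torsion [2], so Ȟ^1 ≅ Z/2
Ȟ^2 = (0 − 0) − 0 = 0, so Ȟ^2 ≅ 0

Ȟ^0 = 0, Ȟ^1 = Z/2 and Ȟ^2 = 0


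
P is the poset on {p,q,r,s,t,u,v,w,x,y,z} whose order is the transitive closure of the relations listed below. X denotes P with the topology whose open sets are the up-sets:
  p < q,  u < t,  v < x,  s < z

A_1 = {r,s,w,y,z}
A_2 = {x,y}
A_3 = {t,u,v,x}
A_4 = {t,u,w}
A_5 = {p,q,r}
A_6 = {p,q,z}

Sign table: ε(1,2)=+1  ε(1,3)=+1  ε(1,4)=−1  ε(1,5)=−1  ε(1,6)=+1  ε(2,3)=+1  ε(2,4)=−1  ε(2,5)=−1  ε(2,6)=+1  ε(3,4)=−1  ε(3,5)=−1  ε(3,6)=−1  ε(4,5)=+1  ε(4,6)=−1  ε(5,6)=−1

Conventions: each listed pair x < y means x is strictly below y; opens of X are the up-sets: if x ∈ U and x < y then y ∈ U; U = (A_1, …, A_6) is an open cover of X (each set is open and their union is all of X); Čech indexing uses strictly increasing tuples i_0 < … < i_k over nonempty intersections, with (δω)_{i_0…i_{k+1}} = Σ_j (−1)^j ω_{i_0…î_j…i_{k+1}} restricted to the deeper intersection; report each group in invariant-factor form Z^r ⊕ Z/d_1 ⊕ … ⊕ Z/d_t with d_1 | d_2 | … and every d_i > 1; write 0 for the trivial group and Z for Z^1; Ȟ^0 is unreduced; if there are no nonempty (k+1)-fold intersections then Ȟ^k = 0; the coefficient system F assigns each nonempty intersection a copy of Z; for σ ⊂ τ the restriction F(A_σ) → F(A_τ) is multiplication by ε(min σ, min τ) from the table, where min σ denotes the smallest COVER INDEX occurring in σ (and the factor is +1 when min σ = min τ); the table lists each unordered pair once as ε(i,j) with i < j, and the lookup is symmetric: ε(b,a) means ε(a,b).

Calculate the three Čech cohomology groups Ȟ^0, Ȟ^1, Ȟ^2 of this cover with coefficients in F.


nerve of the cover:
  A12={y} A14={w} A15={r} A16={z} A23={x} A34={t,u} A56={p,q}
C dims 6,7; δ0: rk 5, SNF 1^5
Ȟ^0 = (6 − 5) − 0 = 1, so Ȟ^0 ≅ Z
Ȟ^1 = (7 − 0) − 5 = 2, so Ȟ^1 ≅ Z^2
Ȟ^2 = (0 − 0) − 0 = 0, so Ȟ^2 ≅ 0

Ȟ^0 ≅ Z, Ȟ^1 ≅ Z^2, Ȟ^2 ≅ 0


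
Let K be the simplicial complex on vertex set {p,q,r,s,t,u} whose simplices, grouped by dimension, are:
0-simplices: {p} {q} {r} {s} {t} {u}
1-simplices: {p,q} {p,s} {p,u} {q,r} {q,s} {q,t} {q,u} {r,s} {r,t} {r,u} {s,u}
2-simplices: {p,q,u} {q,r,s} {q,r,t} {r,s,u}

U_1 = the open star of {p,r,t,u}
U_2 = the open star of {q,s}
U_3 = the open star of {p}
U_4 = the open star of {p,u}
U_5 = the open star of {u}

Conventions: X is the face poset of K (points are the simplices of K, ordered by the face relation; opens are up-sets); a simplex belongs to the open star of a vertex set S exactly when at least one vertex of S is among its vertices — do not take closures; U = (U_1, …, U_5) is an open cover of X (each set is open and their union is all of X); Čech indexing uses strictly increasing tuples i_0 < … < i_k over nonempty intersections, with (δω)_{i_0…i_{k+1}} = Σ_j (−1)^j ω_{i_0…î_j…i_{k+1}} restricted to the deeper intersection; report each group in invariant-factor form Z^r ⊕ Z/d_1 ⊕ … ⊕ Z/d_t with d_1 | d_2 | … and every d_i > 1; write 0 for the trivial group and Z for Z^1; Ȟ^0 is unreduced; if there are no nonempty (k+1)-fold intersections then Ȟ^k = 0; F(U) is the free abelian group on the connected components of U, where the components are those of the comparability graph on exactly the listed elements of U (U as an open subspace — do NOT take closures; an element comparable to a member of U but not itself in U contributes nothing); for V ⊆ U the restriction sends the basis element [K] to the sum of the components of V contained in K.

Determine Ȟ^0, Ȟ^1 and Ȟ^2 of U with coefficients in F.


Ȟ^0 = Z, Ȟ^1 = Z^2 and Ȟ^2 = 0

nonempty intersections:
  U1={{p},{r},{t},{u},{p,q},{p,s},{p,u},{q,r},{q,t},{q,u},{r,s},{r,t},{r,u},{s,u},{p,q,u},{q,r,s},{q,r,t},{r,s,u}} U2={{q},{s},{p,q},{p,s},{q,r},{q,s},{q,t},{q,u},{r,s},{s,u},{p,q,u},{q,r,s},{q,r,t},{r,s,u}} U3={{p},{p,q},{p,s},{p,u},{p,q,u}} U4={{p},{u},{p,q},{p,s},{p,u},{q,u},{r,u},{s,u},{p,q,u},{r,s,u}} U5={{u},{p,u},{q,u},{r,u},{s,u},{p,q,u},{r,s,u}}
  U12={{p,q},{p,s},{q,r},{q,t},{q,u},{r,s},{s,u},{p,q,u},{q,r,s},{q,r,t},{r,s,u}} U13={{p},{p,q},{p,s},{p,u},{p,q,u}} U14={{p},{u},{p,q},{p,s},{p,u},{q,u},{r,u},{s,u},{p,q,u},{r,s,u}} U15={{u},{p,u},{q,u},{r,u},{s,u},{p,q,u},{r,s,u}} U23={{p,q},{p,s},{p,q,u}} U24={{p,q},{p,s},{q,u},{s,u},{p,q,u},{r,s,u}} U25={{q,u},{s,u},{p,q,u},{r,s,u}} U34={{p},{p,q},{p,s},{p,u},{p,q,u}} U35={{p,u},{p,q,u}} U45={{u},{p,u},{q,u},{r,u},{s,u},{p,q,u},{r,s,u}}
  U123={{p,q},{p,s},{p,q,u}} U124={{p,q},{p,s},{q,u},{s,u},{p,q,u},{r,s,u}} U125={{q,u},{s,u},{p,q,u},{r,s,u}} U134={{p},{p,q},{p,s},{p,u},{p,q,u}} U135={{p,u},{p,q,u}} U145={{u},{p,u},{q,u},{r,u},{s,u},{p,q,u},{r,s,u}} U234={{p,q},{p,s},{p,q,u}} U235={{p,q,u}} U245={{q,u},{s,u},{p,q,u},{r,s,u}} U345={{p,u},{p,q,u}}
  U1234={{p,q},{p,s},{p,q,u}} U1235={{p,q,u}} U1245={{q,u},{s,u},{p,q,u},{r,s,u}} U1345={{p,u},{p,q,u}} U2345={{p,q,u}}
  U12345={{p,q,u}}
components per intersection:
  U1: {{p},{r},{t},{u},{p,q},{p,s},{p,u},{q,r},{q,t},{q,u},{r,s},{r,t},{r,u},{s,u},{p,q,u},{q,r,s},{q,r,t},{r,s,u}}
  U2: {{q},{s},{p,q},{p,s},{q,r},{q,s},{q,t},{q,u},{r,s},{s,u},{p,q,u},{q,r,s},{q,r,t},{r,s,u}}
  U3: {{p},{p,q},{p,s},{p,u},{p,q,u}}
  U4: {{p},{u},{p,q},{p,s},{p,u},{q,u},{r,u},{s,u},{p,q,u},{r,s,u}}
  U5: {{u},{p,u},{q,u},{r,u},{s,u},{p,q,u},{r,s,u}}
  U12: {{p,q},{q,u},{p,q,u}} {{p,s}} {{q,r},{q,t},{r,s},{s,u},{q,r,s},{q,r,t},{r,s,u}}
  U13: {{p},{p,q},{p,s},{p,u},{p,q,u}}
  U14: {{p},{u},{p,q},{p,s},{p,u},{q,u},{r,u},{s,u},{p,q,u},{r,s,u}}
  U15: {{u},{p,u},{q,u},{r,u},{s,u},{p,q,u},{r,s,u}}
  U23: {{p,q},{p,q,u}} {{p,s}}
  U24: {{p,q},{q,u},{p,q,u}} {{p,s}} {{s,u},{r,s,u}}
  U25: {{q,u},{p,q,u}} {{s,u},{r,s,u}}
  U34: {{p},{p,q},{p,s},{p,u},{p,q,u}}
  U35: {{p,u},{p,q,u}}
  U45: {{u},{p,u},{q,u},{r,u},{s,u},{p,q,u},{r,s,u}}
  U123: {{p,q},{p,q,u}} {{p,s}}
  U124: {{p,q},{q,u},{p,q,u}} {{p,s}} {{s,u},{r,s,u}}
  U125: {{q,u},{p,q,u}} {{s,u},{r,s,u}}
  U134: {{p},{p,q},{p,s},{p,u},{p,q,u}}
  U135: {{p,u},{p,q,u}}
  U145: {{u},{p,u},{q,u},{r,u},{s,u},{p,q,u},{r,s,u}}
  U234: {{p,q},{p,q,u}} {{p,s}}
  U235: {{p,q,u}}
  U245: {{q,u},{p,q,u}} {{s,u},{r,s,u}}
  U345: {{p,u},{p,q,u}}
  U1234: {{p,q},{p,q,u}} {{p,s}}
  U1235: {{p,q,u}}
  U1245: {{q,u},{p,q,u}} {{s,u},{r,s,u}}
  U1345: {{p,u},{p,q,u}}
  U2345: {{p,q,u}}
  U12345: {{p,q,u}}
C dims 5,16,16,7; δ0: rk 4, SNF 1^4; δ1: rk 10, SNF 1^10; δ2: rk 6, SNF 1^6
Ȟ^0: (5−4)−0=1 ⇒ Z
Ȟ^1: (16−10)−4=2 ⇒ Z^2
Ȟ^2: (16−6)−10=0 ⇒ 0


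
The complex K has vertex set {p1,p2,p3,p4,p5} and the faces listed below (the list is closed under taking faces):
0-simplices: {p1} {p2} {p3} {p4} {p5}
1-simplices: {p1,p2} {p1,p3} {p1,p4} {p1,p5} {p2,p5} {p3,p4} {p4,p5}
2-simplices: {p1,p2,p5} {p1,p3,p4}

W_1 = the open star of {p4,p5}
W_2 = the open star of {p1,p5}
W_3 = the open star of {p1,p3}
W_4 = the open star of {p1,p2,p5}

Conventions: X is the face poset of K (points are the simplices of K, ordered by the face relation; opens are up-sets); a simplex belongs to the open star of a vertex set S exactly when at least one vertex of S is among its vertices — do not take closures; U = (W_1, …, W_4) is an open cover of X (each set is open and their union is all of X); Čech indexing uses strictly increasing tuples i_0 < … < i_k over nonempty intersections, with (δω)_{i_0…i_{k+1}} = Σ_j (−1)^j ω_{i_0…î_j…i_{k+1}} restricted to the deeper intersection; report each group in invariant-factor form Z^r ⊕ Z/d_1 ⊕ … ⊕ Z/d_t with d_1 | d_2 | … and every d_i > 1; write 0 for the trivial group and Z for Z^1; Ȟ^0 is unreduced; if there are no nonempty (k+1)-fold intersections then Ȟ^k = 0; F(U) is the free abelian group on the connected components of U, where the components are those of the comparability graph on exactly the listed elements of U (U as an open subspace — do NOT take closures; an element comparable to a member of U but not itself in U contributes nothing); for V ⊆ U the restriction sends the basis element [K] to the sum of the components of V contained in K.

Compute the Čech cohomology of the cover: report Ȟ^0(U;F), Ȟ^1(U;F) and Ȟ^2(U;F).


Ȟ^0 ≅ Z, Ȟ^1 ≅ Z, Ȟ^2 ≅ 0

nonempty overlaps:
  W1={{p4},{p5},{p1,p4},{p1,p5},{p2,p5},{p3,p4},{p4,p5},{p1,p2,p5},{p1,p3,p4}} W2={{p1},{p5},{p1,p2},{p1,p3},{p1,p4},{p1,p5},{p2,p5},{p4,p5},{p1,p2,p5},{p1,p3,p4}} W3={{p1},{p3},{p1,p2},{p1,p3},{p1,p4},{p1,p5},{p3,p4},{p1,p2,p5},{p1,p3,p4}} W4={{p1},{p2},{p5},{p1,p2},{p1,p3},{p1,p4},{p1,p5},{p2,p5},{p4,p5},{p1,p2,p5},{p1,p3,p4}}
  W12={{p5},{p1,p4},{p1,p5},{p2,p5},{p4,p5},{p1,p2,p5},{p1,p3,p4}} W13={{p1,p4},{p1,p5},{p3,p4},{p1,p2,p5},{p1,p3,p4}} W14={{p5},{p1,p4},{p1,p5},{p2,p5},{p4,p5},{p1,p2,p5},{p1,p3,p4}} W23={{p1},{p1,p2},{p1,p3},{p1,p4},{p1,p5},{p1,p2,p5},{p1,p3,p4}} W24={{p1},{p5},{p1,p2},{p1,p3},{p1,p4},{p1,p5},{p2,p5},{p4,p5},{p1,p2,p5},{p1,p3,p4}} W34={{p1},{p1,p2},{p1,p3},{p1,p4},{p1,p5},{p1,p2,p5},{p1,p3,p4}}
  W123={{p1,p4},{p1,p5},{p1,p2,p5},{p1,p3,p4}} W124={{p5},{p1,p4},{p1,p5},{p2,p5},{p4,p5},{p1,p2,p5},{p1,p3,p4}} W134={{p1,p4},{p1,p5},{p1,p2,p5},{p1,p3,p4}} W234={{p1},{p1,p2},{p1,p3},{p1,p4},{p1,p5},{p1,p2,p5},{p1,p3,p4}}
  W1234={{p1,p4},{p1,p5},{p1,p2,p5},{p1,p3,p4}}
components per intersection:
  W1: {{p4},{p5},{p1,p4},{p1,p5},{p2,p5},{p3,p4},{p4,p5},{p1,p2,p5},{p1,p3,p4}}
  W2: {{p1},{p5},{p1,p2},{p1,p3},{p1,p4},{p1,p5},{p2,p5},{p4,p5},{p1,p2,p5},{p1,p3,p4}}
  W3: {{p1},{p3},{p1,p2},{p1,p3},{p1,p4},{p1,p5},{p3,p4},{p1,p2,p5},{p1,p3,p4}}
  W4: {{p1},{p2},{p5},{p1,p2},{p1,p3},{p1,p4},{p1,p5},{p2,p5},{p4,p5},{p1,p2,p5},{p1,p3,p4}}
  W12: {{p5},{p1,p5},{p2,p5},{p4,p5},{p1,p2,p5}} {{p1,p4},{p1,p3,p4}}
  W13: {{p1,p4},{p3,p4},{p1,p3,p4}} {{p1,p5},{p1,p2,p5}}
  W14: {{p5},{p1,p5},{p2,p5},{p4,p5},{p1,p2,p5}} {{p1,p4},{p1,p3,p4}}
  W23: {{p1},{p1,p2},{p1,p3},{p1,p4},{p1,p5},{p1,p2,p5},{p1,p3,p4}}
  W24: {{p1},{p5},{p1,p2},{p1,p3},{p1,p4},{p1,p5},{p2,p5},{p4,p5},{p1,p2,p5},{p1,p3,p4}}
  W34: {{p1},{p1,p2},{p1,p3},{p1,p4},{p1,p5},{p1,p2,p5},{p1,p3,p4}}
  W123: {{p1,p4},{p1,p3,p4}} {{p1,p5},{p1,p2,p5}}
  W124: {{p5},{p1,p5},{p2,p5},{p4,p5},{p1,p2,p5}} {{p1,p4},{p1,p3,p4}}
  W134: {{p1,p4},{p1,p3,p4}} {{p1,p5},{p1,p2,p5}}
  W234: {{p1},{p1,p2},{p1,p3},{p1,p4},{p1,p5},{p1,p2,p5},{p1,p3,p4}}
  W1234: {{p1,p4},{p1,p3,p4}} {{p1,p5},{p1,p2,p5}}
C dims 4,9,7,2; δ0: rk 3, SNF 1^3; δ1: rk 5, SNF 1^5; δ2: rk 2, SNF 1^2
degree 0: 4−3−0 = 1 → Ȟ^0 ≅ Z
degree 1: 9−5−3 = 1 → Ȟ^1 ≅ Z
degree 2: 7−2−5 = 0 → Ȟ^2 ≅ 0


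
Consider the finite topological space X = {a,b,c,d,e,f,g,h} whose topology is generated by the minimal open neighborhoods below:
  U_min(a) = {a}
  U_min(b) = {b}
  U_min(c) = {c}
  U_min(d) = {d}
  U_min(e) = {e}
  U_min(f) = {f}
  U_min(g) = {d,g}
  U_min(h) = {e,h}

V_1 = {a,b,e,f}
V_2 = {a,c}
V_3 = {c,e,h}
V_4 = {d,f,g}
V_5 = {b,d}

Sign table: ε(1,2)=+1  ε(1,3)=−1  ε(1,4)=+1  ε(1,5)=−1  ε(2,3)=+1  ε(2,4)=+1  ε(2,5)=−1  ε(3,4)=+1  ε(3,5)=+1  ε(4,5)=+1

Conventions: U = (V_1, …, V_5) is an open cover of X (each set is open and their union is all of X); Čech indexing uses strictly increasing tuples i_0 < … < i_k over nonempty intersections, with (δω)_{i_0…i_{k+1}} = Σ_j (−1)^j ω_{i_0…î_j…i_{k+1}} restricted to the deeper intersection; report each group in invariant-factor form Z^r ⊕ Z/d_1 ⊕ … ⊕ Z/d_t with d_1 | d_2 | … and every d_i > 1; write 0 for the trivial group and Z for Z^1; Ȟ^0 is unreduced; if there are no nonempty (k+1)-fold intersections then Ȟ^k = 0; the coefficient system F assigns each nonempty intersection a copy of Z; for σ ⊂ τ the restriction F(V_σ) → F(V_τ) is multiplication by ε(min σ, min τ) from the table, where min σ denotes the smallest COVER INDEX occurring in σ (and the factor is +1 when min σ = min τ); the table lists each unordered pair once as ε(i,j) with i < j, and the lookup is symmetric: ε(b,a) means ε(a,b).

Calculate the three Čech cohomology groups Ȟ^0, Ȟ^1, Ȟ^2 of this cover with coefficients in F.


Ȟ^0(U;F) ≅ 0, Ȟ^1(U;F) ≅ Z ⊕ Z/2 and Ȟ^2(U;F) ≅ 0

nerve of the cover:
  V12={a} V13={e} V14={f} V15={b} V23={c} V45={d}
C dims 5,6; δ0: rk 5, SNF 1^4·2
Ȟ^0 = (5 − 5) − 0 = 0, so Ȟ^0 ≅ 0
Ȟ^1 = (6 − 0) − 5 = 1 plus torsion [2], so Ȟ^1 ≅ Z ⊕ Z/2
Ȟ^2 = (0 − 0) − 0 = 0, so Ȟ^2 ≅ 0


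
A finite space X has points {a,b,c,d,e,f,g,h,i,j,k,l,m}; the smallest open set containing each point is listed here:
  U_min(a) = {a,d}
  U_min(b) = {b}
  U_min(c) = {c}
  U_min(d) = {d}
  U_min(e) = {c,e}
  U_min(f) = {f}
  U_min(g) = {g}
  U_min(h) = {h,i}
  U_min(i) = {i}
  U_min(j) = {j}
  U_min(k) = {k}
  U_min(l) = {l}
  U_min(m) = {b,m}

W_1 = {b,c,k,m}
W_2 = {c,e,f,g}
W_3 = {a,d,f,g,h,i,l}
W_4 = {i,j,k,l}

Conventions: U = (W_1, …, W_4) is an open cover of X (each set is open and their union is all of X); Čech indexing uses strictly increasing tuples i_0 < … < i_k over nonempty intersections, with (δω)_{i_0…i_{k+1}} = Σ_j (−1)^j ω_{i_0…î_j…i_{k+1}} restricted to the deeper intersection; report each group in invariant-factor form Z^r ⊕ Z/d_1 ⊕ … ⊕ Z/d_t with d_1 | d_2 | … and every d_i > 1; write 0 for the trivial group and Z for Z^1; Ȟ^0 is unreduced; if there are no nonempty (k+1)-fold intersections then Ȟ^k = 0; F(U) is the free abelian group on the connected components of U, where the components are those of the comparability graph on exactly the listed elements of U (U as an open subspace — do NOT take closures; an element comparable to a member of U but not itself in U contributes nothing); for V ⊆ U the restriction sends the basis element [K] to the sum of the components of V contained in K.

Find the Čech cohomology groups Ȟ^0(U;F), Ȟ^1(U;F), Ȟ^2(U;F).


nonempty intersections:
  W12={c} W14={k} W23={f,g} W34={i,l}
components per intersection:
  W1: {b,m} {c} {k}
  W2: {c,e} {f} {g}
  W3: {a,d} {f} {g} {h,i} {l}
  W4: {i} {j} {k} {l}
  W12: {c}
  W14: {k}
  W23: {f} {g}
  W34: {i} {l}
C dims 15,6; δ0: rk 6, SNF 1^6
Ȟ^0: (15−6)−0=9 ⇒ Z^9
Ȟ^1: (6−0)−6=0 ⇒ 0
Ȟ^2: (0−0)−0=0 ⇒ 0

Ȟ^0 ≅ Z^9, Ȟ^1 ≅ 0, Ȟ^2 ≅ 0


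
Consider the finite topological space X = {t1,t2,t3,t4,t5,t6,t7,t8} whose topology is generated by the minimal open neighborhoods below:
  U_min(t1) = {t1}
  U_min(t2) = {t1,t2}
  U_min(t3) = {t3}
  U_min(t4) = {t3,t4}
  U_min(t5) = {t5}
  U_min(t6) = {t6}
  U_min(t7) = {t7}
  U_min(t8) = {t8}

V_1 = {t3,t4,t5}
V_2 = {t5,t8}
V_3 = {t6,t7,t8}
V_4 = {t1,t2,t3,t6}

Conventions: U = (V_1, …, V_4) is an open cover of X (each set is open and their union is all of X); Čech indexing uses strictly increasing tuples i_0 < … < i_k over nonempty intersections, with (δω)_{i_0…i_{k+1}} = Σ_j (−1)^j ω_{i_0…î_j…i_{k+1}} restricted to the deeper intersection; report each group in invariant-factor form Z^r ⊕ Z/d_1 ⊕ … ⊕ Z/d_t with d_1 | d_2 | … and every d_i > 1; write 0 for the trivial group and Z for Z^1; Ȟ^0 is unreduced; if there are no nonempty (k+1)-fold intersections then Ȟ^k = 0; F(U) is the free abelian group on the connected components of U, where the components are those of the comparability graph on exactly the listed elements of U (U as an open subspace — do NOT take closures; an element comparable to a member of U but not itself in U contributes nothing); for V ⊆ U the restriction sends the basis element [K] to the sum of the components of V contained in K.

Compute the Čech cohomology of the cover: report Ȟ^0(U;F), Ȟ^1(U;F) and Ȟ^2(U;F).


Ȟ^0 = Z^6,  Ȟ^1 = 0,  Ȟ^2 = 0

nonempty intersections:
  V12={t5} V14={t3} V23={t8} V34={t6}
components per intersection:
  V1: {t3,t4} {t5}
  V2: {t5} {t8}
  V3: {t6} {t7} {t8}
  V4: {t1,t2} {t3} {t6}
  V12: {t5}
  V14: {t3}
  V23: {t8}
  V34: {t6}
C dims 10,4; δ0: rk 4, SNF 1^4
Ȟ^0: (10−4)−0=6 ⇒ Z^6
Ȟ^1: (4−0)−4=0 ⇒ 0
Ȟ^2: (0−0)−0=0 ⇒ 0


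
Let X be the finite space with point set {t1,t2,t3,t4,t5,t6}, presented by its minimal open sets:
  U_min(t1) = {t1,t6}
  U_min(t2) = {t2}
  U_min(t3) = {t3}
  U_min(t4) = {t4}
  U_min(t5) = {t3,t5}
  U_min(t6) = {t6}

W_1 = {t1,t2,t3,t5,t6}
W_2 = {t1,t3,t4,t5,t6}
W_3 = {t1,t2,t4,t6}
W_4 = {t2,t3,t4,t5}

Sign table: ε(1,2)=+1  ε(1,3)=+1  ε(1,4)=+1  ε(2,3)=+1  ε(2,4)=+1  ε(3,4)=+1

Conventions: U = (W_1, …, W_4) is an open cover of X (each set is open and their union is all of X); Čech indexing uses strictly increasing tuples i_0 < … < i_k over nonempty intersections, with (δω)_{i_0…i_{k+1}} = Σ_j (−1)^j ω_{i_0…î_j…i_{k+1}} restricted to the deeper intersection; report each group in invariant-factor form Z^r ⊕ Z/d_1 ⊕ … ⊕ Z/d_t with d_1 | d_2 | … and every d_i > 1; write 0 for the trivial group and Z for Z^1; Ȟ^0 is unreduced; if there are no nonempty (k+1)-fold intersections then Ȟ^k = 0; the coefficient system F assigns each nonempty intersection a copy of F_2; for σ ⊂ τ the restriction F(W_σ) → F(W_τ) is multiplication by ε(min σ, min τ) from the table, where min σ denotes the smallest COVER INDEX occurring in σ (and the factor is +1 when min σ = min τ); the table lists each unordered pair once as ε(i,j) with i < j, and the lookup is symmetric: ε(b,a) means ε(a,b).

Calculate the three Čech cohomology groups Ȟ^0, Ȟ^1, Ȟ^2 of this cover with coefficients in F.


cover nerve:
  W12={t1,t3,t5,t6} W13={t1,t2,t6} W14={t2,t3,t5} W23={t1,t4,t6} W24={t3,t4,t5} W34={t2,t4}
  W123={t1,t6} W124={t3,t5} W134={t2} W234={t4}
C dims 4,6,4; δ0: rk_F2 3; δ1: rk_F2 3
Ȟ^0: (4−3)−0=1 ⇒ Z/2
Ȟ^1: (6−3)−3=0 ⇒ 0
Ȟ^2: (4−0)−3=1 ⇒ Z/2

Ȟ^0 ≅ Z/2; Ȟ^1 ≅ 0; Ȟ^2 ≅ Z/2


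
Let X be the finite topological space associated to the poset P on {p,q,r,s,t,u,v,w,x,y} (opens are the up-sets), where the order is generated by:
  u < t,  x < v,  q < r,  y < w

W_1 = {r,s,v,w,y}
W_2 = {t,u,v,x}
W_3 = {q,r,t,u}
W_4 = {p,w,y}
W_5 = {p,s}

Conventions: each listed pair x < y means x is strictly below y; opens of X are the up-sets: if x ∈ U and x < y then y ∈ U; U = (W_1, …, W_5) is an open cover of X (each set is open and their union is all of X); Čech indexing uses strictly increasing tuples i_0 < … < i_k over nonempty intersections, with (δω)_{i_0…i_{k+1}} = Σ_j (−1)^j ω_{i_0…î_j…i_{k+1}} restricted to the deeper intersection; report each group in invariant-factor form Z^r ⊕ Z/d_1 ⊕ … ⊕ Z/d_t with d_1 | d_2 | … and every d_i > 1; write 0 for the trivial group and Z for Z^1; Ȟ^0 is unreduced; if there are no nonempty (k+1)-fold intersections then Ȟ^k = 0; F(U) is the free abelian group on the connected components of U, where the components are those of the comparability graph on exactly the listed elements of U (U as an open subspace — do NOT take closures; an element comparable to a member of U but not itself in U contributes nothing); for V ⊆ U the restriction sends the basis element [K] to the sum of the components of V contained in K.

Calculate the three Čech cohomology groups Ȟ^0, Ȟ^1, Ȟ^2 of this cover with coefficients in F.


nerve of the cover:
  W12={v} W13={r} W14={w,y} W15={s} W23={t,u} W45={p}
components per intersection:
  W1: {r} {s} {v} {w,y}
  W2: {t,u} {v,x}
  W3: {q,r} {t,u}
  W4: {p} {w,y}
  W5: {p} {s}
  W12: {v}
  W13: {r}
  W14: {w,y}
  W15: {s}
  W23: {t,u}
  W45: {p}
C dims 12,6; δ0: rk 6, SNF 1^6
Ȟ^0 = (12 − 6) − 0 = 6, so Ȟ^0 ≅ Z^6
Ȟ^1 = (6 − 0) − 6 = 0, so Ȟ^1 ≅ 0
Ȟ^2 = (0 − 0) − 0 = 0, so Ȟ^2 ≅ 0

Ȟ^0 ≅ Z^6, Ȟ^1 ≅ 0 and Ȟ^2 ≅ 0


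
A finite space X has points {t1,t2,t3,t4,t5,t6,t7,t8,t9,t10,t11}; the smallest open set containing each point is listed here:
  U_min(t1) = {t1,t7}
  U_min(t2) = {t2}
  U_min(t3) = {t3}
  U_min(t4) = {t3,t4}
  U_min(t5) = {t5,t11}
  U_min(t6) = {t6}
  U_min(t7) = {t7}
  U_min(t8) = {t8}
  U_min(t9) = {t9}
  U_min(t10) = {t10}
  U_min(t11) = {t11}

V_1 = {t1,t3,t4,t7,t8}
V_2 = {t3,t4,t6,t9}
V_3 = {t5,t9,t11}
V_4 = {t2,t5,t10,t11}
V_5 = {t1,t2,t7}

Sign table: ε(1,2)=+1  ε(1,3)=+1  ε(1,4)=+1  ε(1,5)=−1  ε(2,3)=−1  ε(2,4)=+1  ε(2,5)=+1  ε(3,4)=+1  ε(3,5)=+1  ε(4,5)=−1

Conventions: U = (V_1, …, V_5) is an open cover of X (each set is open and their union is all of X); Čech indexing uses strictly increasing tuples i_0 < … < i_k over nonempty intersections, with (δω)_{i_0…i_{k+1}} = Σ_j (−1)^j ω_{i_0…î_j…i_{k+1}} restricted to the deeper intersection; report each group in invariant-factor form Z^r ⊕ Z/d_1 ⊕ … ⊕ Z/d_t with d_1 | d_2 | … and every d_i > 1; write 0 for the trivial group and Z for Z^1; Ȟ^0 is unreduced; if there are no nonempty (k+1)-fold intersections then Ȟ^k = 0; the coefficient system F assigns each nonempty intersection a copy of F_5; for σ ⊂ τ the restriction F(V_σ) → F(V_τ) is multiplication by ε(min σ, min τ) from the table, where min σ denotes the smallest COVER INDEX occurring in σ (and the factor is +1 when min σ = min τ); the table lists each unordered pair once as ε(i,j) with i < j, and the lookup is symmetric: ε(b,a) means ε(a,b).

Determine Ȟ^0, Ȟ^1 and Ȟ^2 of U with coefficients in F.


Ȟ^0(U;F) ≅ 0, Ȟ^1(U;F) ≅ 0, Ȟ^2(U;F) ≅ 0

intersection data:
  V12={t3,t4} V15={t1,t7} V23={t9} V34={t5,t11} V45={t2}
C dims 5,5; δ0: rk_F5 5
Ȟ^0 = (5 − 5) − 0 = 0, so Ȟ^0 ≅ 0
Ȟ^1 = (5 − 0) − 5 = 0, so Ȟ^1 ≅ 0
Ȟ^2 = (0 − 0) − 0 = 0, so Ȟ^2 ≅ 0


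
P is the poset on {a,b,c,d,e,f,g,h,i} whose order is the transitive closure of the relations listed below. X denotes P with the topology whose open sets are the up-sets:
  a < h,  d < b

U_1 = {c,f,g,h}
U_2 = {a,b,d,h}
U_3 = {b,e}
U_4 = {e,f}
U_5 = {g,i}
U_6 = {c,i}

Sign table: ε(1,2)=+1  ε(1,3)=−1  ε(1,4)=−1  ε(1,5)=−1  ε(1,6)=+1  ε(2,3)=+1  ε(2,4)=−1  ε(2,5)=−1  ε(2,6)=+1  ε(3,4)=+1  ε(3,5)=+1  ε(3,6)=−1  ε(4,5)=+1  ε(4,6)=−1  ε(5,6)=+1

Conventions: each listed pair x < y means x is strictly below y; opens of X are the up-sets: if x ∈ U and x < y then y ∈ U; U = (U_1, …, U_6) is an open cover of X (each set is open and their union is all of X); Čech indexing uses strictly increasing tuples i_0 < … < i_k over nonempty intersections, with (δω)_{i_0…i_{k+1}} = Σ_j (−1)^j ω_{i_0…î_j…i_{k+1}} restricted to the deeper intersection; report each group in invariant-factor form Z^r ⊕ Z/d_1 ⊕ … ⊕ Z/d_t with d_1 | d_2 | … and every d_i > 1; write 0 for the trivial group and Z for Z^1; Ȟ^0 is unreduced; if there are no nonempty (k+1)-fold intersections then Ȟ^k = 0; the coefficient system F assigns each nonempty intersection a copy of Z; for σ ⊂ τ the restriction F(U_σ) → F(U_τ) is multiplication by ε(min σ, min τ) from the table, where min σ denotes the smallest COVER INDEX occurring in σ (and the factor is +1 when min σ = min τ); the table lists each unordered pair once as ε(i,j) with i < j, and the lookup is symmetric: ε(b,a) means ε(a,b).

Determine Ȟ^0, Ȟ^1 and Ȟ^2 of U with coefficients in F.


nonempty overlaps:
  U12={h} U14={f} U15={g} U16={c} U23={b} U34={e} U56={i}
C dims 6,7; δ0: rk 6, SNF 1^5·2
degree 0: 6−6−0 = 0 → Ȟ^0 ≅ 0
degree 1: 7−0−6 = 1 plus torsion [2] → Ȟ^1 ≅ Z ⊕ Z/2
degree 2: 0−0−0 = 0 → Ȟ^2 ≅ 0

Ȟ^0 ≅ 0, Ȟ^1 ≅ Z ⊕ Z/2, Ȟ^2 ≅ 0


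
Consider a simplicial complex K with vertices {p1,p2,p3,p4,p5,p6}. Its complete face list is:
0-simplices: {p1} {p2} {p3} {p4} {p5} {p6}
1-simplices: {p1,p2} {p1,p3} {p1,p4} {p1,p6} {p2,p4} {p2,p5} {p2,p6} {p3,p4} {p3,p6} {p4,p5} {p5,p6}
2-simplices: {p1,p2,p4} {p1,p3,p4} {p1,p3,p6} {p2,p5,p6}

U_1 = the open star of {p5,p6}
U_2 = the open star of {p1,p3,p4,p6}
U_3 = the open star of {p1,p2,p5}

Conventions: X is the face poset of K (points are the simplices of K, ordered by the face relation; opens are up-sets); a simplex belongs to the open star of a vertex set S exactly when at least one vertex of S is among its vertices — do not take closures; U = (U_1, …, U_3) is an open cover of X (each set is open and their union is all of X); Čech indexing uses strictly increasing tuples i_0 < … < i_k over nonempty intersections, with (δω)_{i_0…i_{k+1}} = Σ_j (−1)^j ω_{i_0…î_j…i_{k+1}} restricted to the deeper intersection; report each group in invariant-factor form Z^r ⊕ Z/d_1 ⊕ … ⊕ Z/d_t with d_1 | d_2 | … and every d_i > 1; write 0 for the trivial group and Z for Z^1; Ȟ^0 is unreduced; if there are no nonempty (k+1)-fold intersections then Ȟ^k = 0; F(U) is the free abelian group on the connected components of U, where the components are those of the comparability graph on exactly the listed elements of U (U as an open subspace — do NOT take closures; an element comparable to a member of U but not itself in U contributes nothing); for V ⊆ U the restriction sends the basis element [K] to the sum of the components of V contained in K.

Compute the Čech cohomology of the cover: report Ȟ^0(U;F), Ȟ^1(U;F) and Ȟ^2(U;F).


Ȟ^0(U;F) ≅ Z,  Ȟ^1(U;F) ≅ Z^2,  Ȟ^2(U;F) ≅ 0

nerve of the cover:
  U1={{p5},{p6},{p1,p6},{p2,p5},{p2,p6},{p3,p6},{p4,p5},{p5,p6},{p1,p3,p6},{p2,p5,p6}} U2={{p1},{p3},{p4},{p6},{p1,p2},{p1,p3},{p1,p4},{p1,p6},{p2,p4},{p2,p6},{p3,p4},{p3,p6},{p4,p5},{p5,p6},{p1,p2,p4},{p1,p3,p4},{p1,p3,p6},{p2,p5,p6}} U3={{p1},{p2},{p5},{p1,p2},{p1,p3},{p1,p4},{p1,p6},{p2,p4},{p2,p5},{p2,p6},{p4,p5},{p5,p6},{p1,p2,p4},{p1,p3,p4},{p1,p3,p6},{p2,p5,p6}}
  U12={{p6},{p1,p6},{p2,p6},{p3,p6},{p4,p5},{p5,p6},{p1,p3,p6},{p2,p5,p6}} U13={{p5},{p1,p6},{p2,p5},{p2,p6},{p4,p5},{p5,p6},{p1,p3,p6},{p2,p5,p6}} U23={{p1},{p1,p2},{p1,p3},{p1,p4},{p1,p6},{p2,p4},{p2,p6},{p4,p5},{p5,p6},{p1,p2,p4},{p1,p3,p4},{p1,p3,p6},{p2,p5,p6}}
  U123={{p1,p6},{p2,p6},{p4,p5},{p5,p6},{p1,p3,p6},{p2,p5,p6}}
components per intersection:
  U1: {{p5},{p6},{p1,p6},{p2,p5},{p2,p6},{p3,p6},{p4,p5},{p5,p6},{p1,p3,p6},{p2,p5,p6}}
  U2: {{p1},{p3},{p4},{p6},{p1,p2},{p1,p3},{p1,p4},{p1,p6},{p2,p4},{p2,p6},{p3,p4},{p3,p6},{p4,p5},{p5,p6},{p1,p2,p4},{p1,p3,p4},{p1,p3,p6},{p2,p5,p6}}
  U3: {{p1},{p2},{p5},{p1,p2},{p1,p3},{p1,p4},{p1,p6},{p2,p4},{p2,p5},{p2,p6},{p4,p5},{p5,p6},{p1,p2,p4},{p1,p3,p4},{p1,p3,p6},{p2,p5,p6}}
  U12: {{p6},{p1,p6},{p2,p6},{p3,p6},{p5,p6},{p1,p3,p6},{p2,p5,p6}} {{p4,p5}}
  U13: {{p5},{p2,p5},{p2,p6},{p4,p5},{p5,p6},{p2,p5,p6}} {{p1,p6},{p1,p3,p6}}
  U23: {{p1},{p1,p2},{p1,p3},{p1,p4},{p1,p6},{p2,p4},{p1,p2,p4},{p1,p3,p4},{p1,p3,p6}} {{p2,p6},{p5,p6},{p2,p5,p6}} {{p4,p5}}
  U123: {{p1,p6},{p1,p3,p6}} {{p2,p6},{p5,p6},{p2,p5,p6}} {{p4,p5}}
C dims 3,7,3; δ0: rk 2, SNF 1^2; δ1: rk 3, SNF 1^3
Ȟ^0 = (3 − 2) − 0 = 1, so Ȟ^0 ≅ Z
Ȟ^1 = (7 − 3) − 2 = 2, so Ȟ^1 ≅ Z^2
Ȟ^2 = (3 − 0) − 3 = 0, so Ȟ^2 ≅ 0


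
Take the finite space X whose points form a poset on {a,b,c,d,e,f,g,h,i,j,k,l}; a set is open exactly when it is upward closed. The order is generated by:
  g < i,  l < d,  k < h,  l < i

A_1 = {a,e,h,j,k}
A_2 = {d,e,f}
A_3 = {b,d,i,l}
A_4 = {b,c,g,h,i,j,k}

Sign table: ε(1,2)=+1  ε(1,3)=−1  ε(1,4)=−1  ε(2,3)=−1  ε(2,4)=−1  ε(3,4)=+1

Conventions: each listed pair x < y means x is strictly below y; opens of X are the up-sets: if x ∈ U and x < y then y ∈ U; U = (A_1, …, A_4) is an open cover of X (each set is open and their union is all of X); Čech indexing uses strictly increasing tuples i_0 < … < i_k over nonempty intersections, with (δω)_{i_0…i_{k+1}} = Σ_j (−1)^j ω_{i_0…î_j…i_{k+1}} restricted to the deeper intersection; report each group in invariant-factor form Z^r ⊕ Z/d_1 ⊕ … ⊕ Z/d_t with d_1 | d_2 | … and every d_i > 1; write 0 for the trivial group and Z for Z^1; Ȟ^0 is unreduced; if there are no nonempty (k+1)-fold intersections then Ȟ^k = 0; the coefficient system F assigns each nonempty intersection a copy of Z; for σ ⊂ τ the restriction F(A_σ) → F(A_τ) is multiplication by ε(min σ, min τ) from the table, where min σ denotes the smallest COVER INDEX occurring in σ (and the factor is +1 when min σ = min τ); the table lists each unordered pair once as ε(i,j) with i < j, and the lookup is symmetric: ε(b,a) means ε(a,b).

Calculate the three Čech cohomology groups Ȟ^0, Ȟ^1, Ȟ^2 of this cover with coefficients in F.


Ȟ^0(U;F) ≅ Z, Ȟ^1(U;F) ≅ Z, Ȟ^2(U;F) ≅ 0

cover nerve:
  A12={e} A14={h,j,k} A23={d} A34={b,i}
C dims 4,4; δ0: rk 3, SNF 1^3
Ȟ^0: (4−3)−0=1 ⇒ Z
Ȟ^1: (4−0)−3=1 ⇒ Z
Ȟ^2: (0−0)−0=0 ⇒ 0


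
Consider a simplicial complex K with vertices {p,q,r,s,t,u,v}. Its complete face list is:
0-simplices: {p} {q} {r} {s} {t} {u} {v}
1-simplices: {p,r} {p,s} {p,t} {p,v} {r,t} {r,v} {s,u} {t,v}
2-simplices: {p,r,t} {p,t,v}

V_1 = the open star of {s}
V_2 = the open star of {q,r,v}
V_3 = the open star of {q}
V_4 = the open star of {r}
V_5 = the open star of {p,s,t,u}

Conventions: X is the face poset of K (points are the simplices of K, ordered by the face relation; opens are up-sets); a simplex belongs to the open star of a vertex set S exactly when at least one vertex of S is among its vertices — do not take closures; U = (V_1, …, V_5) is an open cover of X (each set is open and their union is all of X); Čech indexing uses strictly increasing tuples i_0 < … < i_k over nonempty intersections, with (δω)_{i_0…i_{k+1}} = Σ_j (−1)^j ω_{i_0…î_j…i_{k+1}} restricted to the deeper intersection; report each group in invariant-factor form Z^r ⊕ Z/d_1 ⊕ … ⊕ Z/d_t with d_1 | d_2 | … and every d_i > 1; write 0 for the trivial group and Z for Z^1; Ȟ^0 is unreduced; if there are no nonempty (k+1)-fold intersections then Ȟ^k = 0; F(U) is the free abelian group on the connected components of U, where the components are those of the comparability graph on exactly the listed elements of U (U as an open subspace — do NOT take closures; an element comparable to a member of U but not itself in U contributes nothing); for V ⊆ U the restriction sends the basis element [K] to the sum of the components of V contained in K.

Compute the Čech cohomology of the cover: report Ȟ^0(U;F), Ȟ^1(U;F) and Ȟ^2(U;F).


nonempty intersections:
  V1={{s},{p,s},{s,u}} V2={{q},{r},{v},{p,r},{p,v},{r,t},{r,v},{t,v},{p,r,t},{p,t,v}} V3={{q}} V4={{r},{p,r},{r,t},{r,v},{p,r,t}} V5={{p},{s},{t},{u},{p,r},{p,s},{p,t},{p,v},{r,t},{s,u},{t,v},{p,r,t},{p,t,v}}
  V15={{s},{p,s},{s,u}} V23={{q}} V24={{r},{p,r},{r,t},{r,v},{p,r,t}} V25={{p,r},{p,v},{r,t},{t,v},{p,r,t},{p,t,v}} V45={{p,r},{r,t},{p,r,t}}
  V245={{p,r},{r,t},{p,r,t}}
components per intersection:
  V1: {{s},{p,s},{s,u}}
  V2: {{q}} {{r},{v},{p,r},{p,v},{r,t},{r,v},{t,v},{p,r,t},{p,t,v}}
  V3: {{q}}
  V4: {{r},{p,r},{r,t},{r,v},{p,r,t}}
  V5: {{p},{s},{t},{u},{p,r},{p,s},{p,t},{p,v},{r,t},{s,u},{t,v},{p,r,t},{p,t,v}}
  V15: {{s},{p,s},{s,u}}
  V23: {{q}}
  V24: {{r},{p,r},{r,t},{r,v},{p,r,t}}
  V25: {{p,r},{r,t},{p,r,t}} {{p,v},{t,v},{p,t,v}}
  V45: {{p,r},{r,t},{p,r,t}}
  V245: {{p,r},{r,t},{p,r,t}}
C dims 6,6,1; δ0: rk 4, SNF 1^4; δ1: rk 1, SNF 1^1
Ȟ^0: (6−4)−0=2 ⇒ Z^2
Ȟ^1: (6−1)−4=1 ⇒ Z
Ȟ^2: (1−0)−1=0 ⇒ 0

Ȟ^0 ≅ Z^2; Ȟ^1 ≅ Z; Ȟ^2 ≅ 0


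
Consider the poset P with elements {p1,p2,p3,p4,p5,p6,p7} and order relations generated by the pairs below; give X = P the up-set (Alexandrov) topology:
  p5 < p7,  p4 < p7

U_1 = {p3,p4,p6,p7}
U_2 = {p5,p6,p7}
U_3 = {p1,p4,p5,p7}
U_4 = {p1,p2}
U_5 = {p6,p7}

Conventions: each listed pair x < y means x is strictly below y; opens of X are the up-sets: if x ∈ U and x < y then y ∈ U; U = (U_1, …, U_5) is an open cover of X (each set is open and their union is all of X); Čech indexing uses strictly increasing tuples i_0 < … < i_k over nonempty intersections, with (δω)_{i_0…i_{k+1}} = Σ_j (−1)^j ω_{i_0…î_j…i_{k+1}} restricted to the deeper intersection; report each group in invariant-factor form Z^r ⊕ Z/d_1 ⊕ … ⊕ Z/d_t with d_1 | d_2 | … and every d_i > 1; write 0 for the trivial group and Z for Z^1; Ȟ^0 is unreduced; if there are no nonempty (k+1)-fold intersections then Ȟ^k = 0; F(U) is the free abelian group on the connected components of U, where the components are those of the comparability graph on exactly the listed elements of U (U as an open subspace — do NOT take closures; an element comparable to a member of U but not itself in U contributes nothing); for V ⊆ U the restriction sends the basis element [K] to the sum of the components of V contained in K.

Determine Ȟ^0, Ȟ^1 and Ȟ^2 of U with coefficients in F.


Ȟ^0 ≅ Z^5, Ȟ^1 ≅ 0, Ȟ^2 ≅ 0

nerve of the cover:
  U12={p6,p7} U13={p4,p7} U15={p6,p7} U23={p5,p7} U25={p6,p7} U34={p1} U35={p7}
  U123={p7} U125={p6,p7} U135={p7} U235={p7}
  U1235={p7}
components per intersection:
  U1: {p3} {p4,p7} {p6}
  U2: {p5,p7} {p6}
  U3: {p1} {p4,p5,p7}
  U4: {p1} {p2}
  U5: {p6} {p7}
  U12: {p6} {p7}
  U13: {p4,p7}
  U15: {p6} {p7}
  U23: {p5,p7}
  U25: {p6} {p7}
  U34: {p1}
  U35: {p7}
  U123: {p7}
  U125: {p6} {p7}
  U135: {p7}
  U235: {p7}
  U1235: {p7}
C dims 11,10,5,1; δ0: rk 6, SNF 1^6; δ1: rk 4, SNF 1^4; δ2: rk 1, SNF 1^1
Ȟ^0 = (11 − 6) − 0 = 5, so Ȟ^0 ≅ Z^5
Ȟ^1 = (10 − 4) − 6 = 0, so Ȟ^1 ≅ 0
Ȟ^2 = (5 − 1) − 4 = 0, so Ȟ^2 ≅ 0


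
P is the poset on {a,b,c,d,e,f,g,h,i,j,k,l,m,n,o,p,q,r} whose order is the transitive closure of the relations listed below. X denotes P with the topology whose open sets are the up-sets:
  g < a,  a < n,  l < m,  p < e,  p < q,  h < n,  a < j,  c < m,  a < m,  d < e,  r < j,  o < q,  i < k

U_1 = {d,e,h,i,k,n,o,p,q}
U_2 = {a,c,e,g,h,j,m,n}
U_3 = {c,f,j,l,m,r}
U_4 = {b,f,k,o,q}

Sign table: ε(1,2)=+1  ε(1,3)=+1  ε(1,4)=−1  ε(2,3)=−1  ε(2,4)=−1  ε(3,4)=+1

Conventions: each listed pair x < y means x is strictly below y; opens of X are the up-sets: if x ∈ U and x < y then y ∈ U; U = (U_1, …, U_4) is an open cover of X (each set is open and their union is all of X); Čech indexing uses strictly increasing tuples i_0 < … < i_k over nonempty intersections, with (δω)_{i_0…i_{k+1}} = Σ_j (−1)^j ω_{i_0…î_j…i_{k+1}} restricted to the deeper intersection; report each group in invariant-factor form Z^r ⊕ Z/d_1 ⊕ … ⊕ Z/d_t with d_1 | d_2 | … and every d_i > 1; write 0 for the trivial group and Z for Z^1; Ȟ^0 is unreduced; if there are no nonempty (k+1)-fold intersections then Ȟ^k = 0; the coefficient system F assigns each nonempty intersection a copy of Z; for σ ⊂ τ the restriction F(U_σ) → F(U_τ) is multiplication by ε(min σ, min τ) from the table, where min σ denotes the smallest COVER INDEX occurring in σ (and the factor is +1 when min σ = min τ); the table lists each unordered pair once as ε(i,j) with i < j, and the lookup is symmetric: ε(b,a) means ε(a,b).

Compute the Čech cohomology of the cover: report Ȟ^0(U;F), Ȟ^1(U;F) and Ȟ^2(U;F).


nerve of the cover:
  U12={e,h,n} U14={k,o,q} U23={c,j,m} U34={f}
C dims 4,4; δ0: rk 3, SNF 1^3
Ȟ^0 = (4 − 3) − 0 = 1, so Ȟ^0 ≅ Z
Ȟ^1 = (4 − 0) − 3 = 1, so Ȟ^1 ≅ Z
Ȟ^2 = (0 − 0) − 0 = 0, so Ȟ^2 ≅ 0

Ȟ^0(U;F) ≅ Z,  Ȟ^1(U;F) ≅ Z,  Ȟ^2(U;F) ≅ 0


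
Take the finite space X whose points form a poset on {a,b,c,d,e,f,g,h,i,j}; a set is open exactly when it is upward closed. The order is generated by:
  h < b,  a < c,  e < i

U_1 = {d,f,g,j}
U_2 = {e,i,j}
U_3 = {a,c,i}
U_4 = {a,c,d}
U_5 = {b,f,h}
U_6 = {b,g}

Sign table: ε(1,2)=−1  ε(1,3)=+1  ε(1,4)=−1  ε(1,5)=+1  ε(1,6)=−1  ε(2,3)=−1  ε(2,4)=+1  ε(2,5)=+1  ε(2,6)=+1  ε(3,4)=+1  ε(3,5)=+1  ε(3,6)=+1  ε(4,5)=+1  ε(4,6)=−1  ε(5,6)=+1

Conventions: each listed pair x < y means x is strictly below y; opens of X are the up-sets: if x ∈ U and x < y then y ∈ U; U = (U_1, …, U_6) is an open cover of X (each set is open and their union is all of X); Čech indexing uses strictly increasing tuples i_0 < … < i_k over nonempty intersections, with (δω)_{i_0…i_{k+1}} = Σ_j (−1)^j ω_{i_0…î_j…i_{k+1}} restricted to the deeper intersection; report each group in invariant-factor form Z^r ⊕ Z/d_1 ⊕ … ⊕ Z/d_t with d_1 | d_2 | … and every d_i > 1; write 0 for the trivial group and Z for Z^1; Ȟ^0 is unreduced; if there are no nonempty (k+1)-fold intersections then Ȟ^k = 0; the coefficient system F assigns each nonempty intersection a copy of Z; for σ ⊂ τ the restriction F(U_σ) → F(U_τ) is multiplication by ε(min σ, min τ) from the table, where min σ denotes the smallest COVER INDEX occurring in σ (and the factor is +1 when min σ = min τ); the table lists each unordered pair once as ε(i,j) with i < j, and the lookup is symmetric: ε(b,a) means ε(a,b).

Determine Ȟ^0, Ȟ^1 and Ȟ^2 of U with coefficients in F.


cover nerve:
  U12={j} U14={d} U15={f} U16={g} U23={i} U34={a,c} U56={b}
C dims 6,7; δ0: rk 6, SNF 1^5·2
Ȟ^0: (6−6)−0=0 ⇒ 0
Ȟ^1: (7−0)−6=1 plus torsion [2] ⇒ Z ⊕ Z/2
Ȟ^2: (0−0)−0=0 ⇒ 0

Ȟ^0 ≅ 0, Ȟ^1 ≅ Z ⊕ Z/2, Ȟ^2 ≅ 0
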